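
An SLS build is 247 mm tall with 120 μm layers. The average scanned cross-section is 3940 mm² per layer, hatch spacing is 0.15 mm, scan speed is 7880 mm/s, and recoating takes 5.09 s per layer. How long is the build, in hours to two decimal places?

4.82 hours

Number of layers: 247 / 0.12 → 2059 (rounded up).
Hatch length per layer = 3940 / 0.15, so 26266.7 mm.
Scan time per layer = 26266.7 / 7880, so 3.3333 s.
Layer cycle: 3.3333 + 5.09 → 8.4233 s.
2059 layers × 8.4233 s/layer = 17343.5747 s, i.e. 4.82 hours.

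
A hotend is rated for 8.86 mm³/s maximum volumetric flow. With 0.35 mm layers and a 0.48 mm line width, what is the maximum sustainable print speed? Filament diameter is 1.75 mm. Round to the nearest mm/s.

53 mm/s

Bead cross-section = 0.35 × 0.48, so 0.168 mm².
v_max = Q/A = 8.86/0.168 = 52.74 mm/s → 53 mm/s.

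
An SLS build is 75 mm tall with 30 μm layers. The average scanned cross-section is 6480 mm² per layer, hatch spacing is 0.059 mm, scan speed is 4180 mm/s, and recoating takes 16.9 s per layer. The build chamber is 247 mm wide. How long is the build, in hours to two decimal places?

Number of layers: 75 / 0.03 → 2500 (rounded up).
Scan path per layer: 6480 / 0.059 → 109830.5 mm.
Laser time per layer: 109830.5 / 4180 → 26.2752 s.
Time per layer = 26.2752 + 16.9, so 43.1752 s.
2500 layers × 43.1752 s/layer = 107938 s, i.e. 29.98 hours.

29.98 hours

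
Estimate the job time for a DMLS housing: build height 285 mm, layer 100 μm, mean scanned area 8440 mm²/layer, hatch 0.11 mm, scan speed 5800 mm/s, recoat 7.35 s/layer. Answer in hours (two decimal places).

Layer count = ceil(285 / 0.1) = 2850.
Per-layer scan distance: 8440 / 0.11 → 76727.3 mm.
Laser time per layer: 76727.3 / 5800 → 13.2288 s.
Per-layer time = 13.2288 + 7.35 = 20.5788 s.
Build time = 2850 × 20.5788 = 58649.58 s = 16.29 hours.

16.29 hours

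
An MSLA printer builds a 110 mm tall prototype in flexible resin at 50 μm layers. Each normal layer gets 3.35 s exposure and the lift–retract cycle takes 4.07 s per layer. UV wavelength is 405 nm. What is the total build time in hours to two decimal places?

Layers = ⌈110/0.05⌉ = 2200.
Each layer takes = 3.35 + 4.07, so 7.42 s.
Build time: 2200 × 7.42 s = 16324 s, i.e. 4.53 hours.

4.53 hours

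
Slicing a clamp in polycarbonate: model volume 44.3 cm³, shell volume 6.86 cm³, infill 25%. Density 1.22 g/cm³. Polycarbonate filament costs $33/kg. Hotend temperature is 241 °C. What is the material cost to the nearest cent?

$0.65

Interior volume = 44.3 − 6.86 = 37.44 cm³.
Infill volume = 0.25 × 37.44, so 9.36 cm³.
Deposited volume: 6.86 + 9.36 → 16.22 cm³.
Mass: 16.22 × 1.22 → 19.7884 g.
At $33/kg: 19.7884/1000 × 33 = $0.65.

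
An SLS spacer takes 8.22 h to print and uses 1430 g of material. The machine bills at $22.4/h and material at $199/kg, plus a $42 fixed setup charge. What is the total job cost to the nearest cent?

Machine-time cost = 22.4 × 8.22, so $184.128.
Feedstock cost = 199 × 1430/1000 = $284.57.
Total = 184.128 + 284.57 + 42 = 510.698 ≈ $510.70.

$510.70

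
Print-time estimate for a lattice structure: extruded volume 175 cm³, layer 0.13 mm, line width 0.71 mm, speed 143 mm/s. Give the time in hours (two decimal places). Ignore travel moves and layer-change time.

3.68 hours

Line area: 0.13 × 0.71 → 0.0923 mm².
Path length: 175000 mm³ / 0.0923 mm² → 1895991.3 mm.
Time extruding: 1895991.3 / 143 → 13258.7 s.
In the requested units: 13258.7 s = 3.68 hours.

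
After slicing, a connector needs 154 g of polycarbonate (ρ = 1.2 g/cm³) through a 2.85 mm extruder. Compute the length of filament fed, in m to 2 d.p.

Volume = 154 g / 1.2 g·cm⁻³ = 128.3333 cm³ = 128333.3 mm³.
Filament cross-section = π × (2.85/2)² = 6.3794 mm².
L = V/A = 128333.3/6.3794 = 20116.83 mm → 20.12 m.

20.12 m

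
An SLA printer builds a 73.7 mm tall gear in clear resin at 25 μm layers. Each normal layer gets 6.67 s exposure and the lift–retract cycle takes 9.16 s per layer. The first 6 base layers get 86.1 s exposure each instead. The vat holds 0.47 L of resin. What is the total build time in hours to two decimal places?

Layers = ⌈73.7/0.025⌉ = 2948.
Bottom layers: 6 × (86.1 + 9.16) → 571.56 s.
Regular layers = 2942 × (6.67 + 9.16), so 46571.86 s.
Total = 571.56 + 46571.86 = 47143.42 s = 13.10 hours.

13.10 hours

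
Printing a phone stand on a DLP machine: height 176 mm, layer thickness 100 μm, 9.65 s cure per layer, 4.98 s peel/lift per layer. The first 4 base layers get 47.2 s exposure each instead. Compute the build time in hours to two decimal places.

7.19 hours

Layers = ⌈176/0.1⌉ = 1760.
Base layers = 4 × (47.2 + 4.98), so 208.72 s.
Remaining layers = 1756 × (9.65 + 4.98), so 25690.28 s.
Total = 208.72 + 25690.28 = 25899 s = 7.19 hours.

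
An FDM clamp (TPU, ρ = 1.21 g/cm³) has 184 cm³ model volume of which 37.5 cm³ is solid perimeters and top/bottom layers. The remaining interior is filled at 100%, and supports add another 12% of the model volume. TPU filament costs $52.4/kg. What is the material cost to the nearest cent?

Infill region: 184 − 37.5 → 146.5 cm³.
Infill volume = 1.00 × 146.5, so 146.5 cm³.
Support: 0.12 × 184 → 22.08 cm³.
Deposited volume: 37.5 + 146.5 + 22.08 → 206.08 cm³.
Mass = 206.08 × 1.21 = 249.3568 g.
At $52.4/kg: 249.3568/1000 × 52.4 = $13.07.

$13.07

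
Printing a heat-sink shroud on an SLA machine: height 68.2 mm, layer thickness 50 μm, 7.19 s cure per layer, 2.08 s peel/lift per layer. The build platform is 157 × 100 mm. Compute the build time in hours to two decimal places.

Layers = ⌈68.2/0.05⌉ = 1364.
Per-layer time = 7.19 + 2.08 = 9.27 s.
Build time: 1364 × 9.27 s = 12644.28 s, i.e. 3.51 hours.

3.51 hours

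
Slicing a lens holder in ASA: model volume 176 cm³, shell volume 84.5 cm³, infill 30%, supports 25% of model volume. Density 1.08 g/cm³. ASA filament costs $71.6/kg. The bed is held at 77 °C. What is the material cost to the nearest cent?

$12.06

Interior volume = 176 − 84.5 = 91.5 cm³.
Infill deposited: 0.30 × 91.5 → 27.45 cm³.
Support: 0.25 × 176 → 44 cm³.
Total extruded: 84.5 + 27.45 + 44 → 155.95 cm³.
Mass = 155.95 × 1.08, so 168.426 g.
At $71.6/kg: 168.426/1000 × 71.6 = $12.06.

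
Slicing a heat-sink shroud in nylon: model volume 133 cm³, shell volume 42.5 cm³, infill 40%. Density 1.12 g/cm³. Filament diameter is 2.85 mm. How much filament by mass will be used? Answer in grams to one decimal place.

88.1 g

Infill region: 133 − 42.5 → 90.5 cm³.
Infill deposited = 0.40 × 90.5, so 36.2 cm³.
Total printed volume: 42.5 + 36.2 → 78.7 cm³.
Mass = 78.7 × 1.12, so 88.144 g.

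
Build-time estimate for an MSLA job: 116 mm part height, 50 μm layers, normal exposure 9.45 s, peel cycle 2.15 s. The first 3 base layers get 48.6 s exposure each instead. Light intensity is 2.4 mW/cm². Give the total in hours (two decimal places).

Layers = ⌈116/0.05⌉ = 2320.
Burn-in layers = 3 × (48.6 + 2.15), so 152.25 s.
Regular layers = 2317 × (9.45 + 2.15), so 26877.2 s.
Total = 152.25 + 26877.2 = 27029.45 s = 7.51 hours.

7.51 hours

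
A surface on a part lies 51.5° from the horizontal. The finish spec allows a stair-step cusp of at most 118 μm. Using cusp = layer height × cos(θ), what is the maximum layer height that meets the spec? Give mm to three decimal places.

0.190 mm

cos(51.5°) = 0.6225; t_max = 0.118/0.6225 = 0.190 mm.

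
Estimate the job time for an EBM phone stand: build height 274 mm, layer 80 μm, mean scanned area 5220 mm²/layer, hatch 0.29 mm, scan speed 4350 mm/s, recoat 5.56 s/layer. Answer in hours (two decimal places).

Layer count = ceil(274 / 0.08) = 3425.
Scan path per layer = 5220 / 0.29 = 18000 mm.
Beam time per layer = 18000 / 4350, so 4.1379 s.
Time per layer = 4.1379 + 5.56, so 9.6979 s.
Build time = 3425 × 9.6979 = 33215.3075 s = 9.23 hours.

9.23 hours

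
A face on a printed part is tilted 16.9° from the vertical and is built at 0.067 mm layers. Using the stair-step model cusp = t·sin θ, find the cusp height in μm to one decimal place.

h_c = t·sin θ = 0.067 × 0.2907 = 0.019477 mm (19.5 μm).

19.5 μm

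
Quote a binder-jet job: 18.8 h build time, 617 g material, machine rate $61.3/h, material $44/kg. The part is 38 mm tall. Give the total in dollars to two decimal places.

Machine cost = 61.3 × 18.8, so $1152.44.
Material cost = 44 × 617/1000, so $27.148.
Job cost: 1152.44 + 27.148 = 1179.588 ≈ $1179.59.

$1179.59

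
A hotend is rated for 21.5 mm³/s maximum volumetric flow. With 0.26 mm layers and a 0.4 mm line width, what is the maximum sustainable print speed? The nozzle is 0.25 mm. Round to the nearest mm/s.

207 mm/s

A = 0.26 × 0.4, so 0.104 mm².
Max speed = 21.5 / 0.104 = 206.73 ≈ 207 mm/s.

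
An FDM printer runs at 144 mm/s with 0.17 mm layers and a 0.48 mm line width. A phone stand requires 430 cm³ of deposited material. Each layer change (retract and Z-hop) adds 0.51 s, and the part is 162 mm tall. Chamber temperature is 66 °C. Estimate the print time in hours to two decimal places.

Line area = 0.17 × 0.48 = 0.0816 mm².
Total extruded path = 430000/0.0816 = 5269607.8 mm.
Time extruding = 5269607.8 / 144 = 36594.5 s.
Layers = ⌈162/0.17⌉ = 953.
Z-hop total = 953 × 0.51, so 486.03 s.
Total = 36594.5 + 486.03 = 37080.53 s = 10.30 hours.

10.30 hours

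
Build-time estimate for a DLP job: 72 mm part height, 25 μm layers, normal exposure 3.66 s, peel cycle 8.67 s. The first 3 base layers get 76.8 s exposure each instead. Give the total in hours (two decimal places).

Number of layers: 72 / 0.025 → 2880 (rounded up).
Base layers = 3 × (76.8 + 8.67), so 256.41 s.
Normal layers = 2877 × (3.66 + 8.67) = 35473.41 s.
Sum: 256.41 + 35473.41 = 35729.82 s → 9.92 hours.

9.92 hours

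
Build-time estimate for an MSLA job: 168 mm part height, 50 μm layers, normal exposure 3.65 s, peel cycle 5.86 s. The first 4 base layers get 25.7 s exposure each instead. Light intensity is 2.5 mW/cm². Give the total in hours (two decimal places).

8.90 hours

Layer count = ceil(168 / 0.05) = 3360.
Base layers: 4 × (25.7 + 5.86) → 126.24 s.
Normal layers = 3356 × (3.65 + 5.86) = 31915.56 s.
Total = 126.24 + 31915.56 = 32041.8 s = 8.90 hours.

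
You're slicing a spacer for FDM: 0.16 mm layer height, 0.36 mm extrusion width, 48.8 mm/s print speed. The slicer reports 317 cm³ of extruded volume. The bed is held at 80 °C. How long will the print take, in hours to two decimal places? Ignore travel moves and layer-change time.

31.33 hours

Bead cross-section: 0.16 × 0.36 → 0.0576 mm².
Total extruded path = 317000/0.0576 = 5503472.2 mm.
Extrusion time: 5503472.2 / 48.8 → 112776.1 s.
In the requested units: 112776.1 s = 31.33 hours.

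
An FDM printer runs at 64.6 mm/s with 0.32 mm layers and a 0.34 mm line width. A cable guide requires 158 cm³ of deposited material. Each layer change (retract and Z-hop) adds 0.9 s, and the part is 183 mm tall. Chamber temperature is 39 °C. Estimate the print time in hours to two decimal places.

6.39 hours

Bead cross-section = 0.32 × 0.34 = 0.1088 mm².
Path length: 158000 mm³ / 0.1088 mm² → 1452205.9 mm.
Print-move time: 1452205.9 / 64.6 → 22480 s.
Layer count = ceil(183 / 0.32) = 572.
Z-hop total: 572 × 0.9 → 514.8 s.
Altogether 22480 + 514.8 = 22994.8 s, i.e. 6.39 hours.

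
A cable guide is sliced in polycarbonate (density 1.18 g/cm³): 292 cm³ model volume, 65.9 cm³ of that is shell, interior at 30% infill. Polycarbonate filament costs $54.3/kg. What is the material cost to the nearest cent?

$8.57

Infill region = 292 − 65.9 = 226.1 cm³.
Infill deposited = 0.30 × 226.1 = 67.83 cm³.
Total printed volume = 65.9 + 67.83, so 133.73 cm³.
Mass = 133.73 × 1.18, so 157.8014 g.
At $54.3/kg: 157.8014/1000 × 54.3 = $8.57.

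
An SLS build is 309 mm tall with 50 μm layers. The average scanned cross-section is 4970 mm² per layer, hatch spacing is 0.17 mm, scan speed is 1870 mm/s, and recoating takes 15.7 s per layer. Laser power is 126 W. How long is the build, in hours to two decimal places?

53.79 hours

Layers = ⌈309/0.05⌉ = 6180.
Hatch length per layer = 4970 / 0.17, so 29235.3 mm.
Per-layer scan time: 29235.3 / 1870 → 15.6339 s.
Layer cycle = 15.6339 + 15.7, so 31.3339 s.
Build time = 6180 × 31.3339 = 193643.502 s = 53.79 hours.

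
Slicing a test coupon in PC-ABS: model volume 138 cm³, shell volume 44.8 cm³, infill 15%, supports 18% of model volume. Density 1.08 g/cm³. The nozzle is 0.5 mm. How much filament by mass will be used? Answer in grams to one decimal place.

Volume inside the shell = 138 − 44.8, so 93.2 cm³.
Deposited infill = 0.15 × 93.2 = 13.98 cm³.
Support: 0.18 × 138 → 24.84 cm³.
Total printed volume = 44.8 + 13.98 + 24.84 = 83.62 cm³.
Mass = 83.62 × 1.08 = 90.3096 g.

90.3 g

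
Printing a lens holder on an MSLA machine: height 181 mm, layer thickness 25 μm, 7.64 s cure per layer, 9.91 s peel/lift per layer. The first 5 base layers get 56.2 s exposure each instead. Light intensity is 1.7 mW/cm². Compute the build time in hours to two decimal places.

35.36 hours

Layer count = ceil(181 / 0.025) = 7240.
Bottom layers = 5 × (56.2 + 9.91), so 330.55 s.
Regular layers: 7235 × (7.64 + 9.91) → 126974.25 s.
Total = 330.55 + 126974.25 = 127304.8 s = 35.36 hours.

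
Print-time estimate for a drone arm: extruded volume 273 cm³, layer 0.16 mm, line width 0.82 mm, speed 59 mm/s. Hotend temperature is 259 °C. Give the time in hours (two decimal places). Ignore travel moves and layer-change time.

9.80 hours

Extrusion cross-section = 0.16 × 0.82 = 0.1312 mm².
Toolpath length = 273 cm³ / 0.1312 mm² = 273000 / 0.1312 = 2080792.7 mm.
Print-move time = 2080792.7 / 59 = 35267.7 s.
That's 35267.7 s → 9.80 hours.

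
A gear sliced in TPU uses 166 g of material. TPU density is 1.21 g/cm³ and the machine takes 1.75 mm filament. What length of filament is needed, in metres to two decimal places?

57.04 m

Extruded volume: 166/1.21 = 137.1901 cm³ (137190.1 mm³).
Cross-section of 1.75 mm filament: π·(1.75/2)² = 2.4053 mm².
L = V/A = 137190.1/2.4053 = 57036.59 mm → 57.04 m.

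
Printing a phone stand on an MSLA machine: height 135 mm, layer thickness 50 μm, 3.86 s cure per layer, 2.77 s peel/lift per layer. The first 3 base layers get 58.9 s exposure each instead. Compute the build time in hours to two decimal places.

Layer count = ceil(135 / 0.05) = 2700.
Burn-in layers = 3 × (58.9 + 2.77) = 185.01 s.
Regular layers = 2697 × (3.86 + 2.77), so 17881.11 s.
Sum: 185.01 + 17881.11 = 18066.12 s → 5.02 hours.

5.02 hours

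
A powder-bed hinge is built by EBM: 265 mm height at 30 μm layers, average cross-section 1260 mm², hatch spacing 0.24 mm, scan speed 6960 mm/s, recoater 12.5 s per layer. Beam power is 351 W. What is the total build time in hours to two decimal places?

32.52 hours

Number of layers: 265 / 0.03 → 8834 (rounded up).
Scan path per layer = 1260 / 0.24, so 5250 mm.
Per-layer scan time = 5250 / 6960 = 0.7543 s.
Time per layer = 0.7543 + 12.5 = 13.2543 s.
Total: 8834 × 13.2543 s = 117088.4862 s → 32.52 hours.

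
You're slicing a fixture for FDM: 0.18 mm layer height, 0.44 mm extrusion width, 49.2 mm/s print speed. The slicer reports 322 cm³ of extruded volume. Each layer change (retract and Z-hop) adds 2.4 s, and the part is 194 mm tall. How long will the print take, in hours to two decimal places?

Line area = 0.18 × 0.44 = 0.0792 mm².
Total extruded path = 322000/0.0792 = 4065656.6 mm.
Print-move time = 4065656.6 / 49.2 = 82635.3 s.
Layer count = ceil(194 / 0.18) = 1078.
Layer-change overhead = 1078 × 2.4, so 2587.2 s.
Altogether 82635.3 + 2587.2 = 85222.5 s, i.e. 23.67 hours.

23.67 hours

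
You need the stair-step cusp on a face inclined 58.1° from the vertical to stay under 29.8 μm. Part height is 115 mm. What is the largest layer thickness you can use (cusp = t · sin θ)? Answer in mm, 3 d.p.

0.035 mm

Layer height = cusp / sin(58.1°) = 0.0298 / 0.8490 = 0.035 mm.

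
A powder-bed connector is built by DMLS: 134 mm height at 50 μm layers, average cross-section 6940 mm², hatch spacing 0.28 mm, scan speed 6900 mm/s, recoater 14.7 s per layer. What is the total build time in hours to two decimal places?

Layers = ⌈134/0.05⌉ = 2680.
Hatch length per layer = 6940 / 0.28, so 24785.7 mm.
Scan time per layer = 24785.7 / 6900 = 3.5921 s.
Layer cycle = 3.5921 + 14.7, so 18.2921 s.
2680 layers × 18.2921 s/layer = 49022.828 s, i.e. 13.62 hours.

13.62 hours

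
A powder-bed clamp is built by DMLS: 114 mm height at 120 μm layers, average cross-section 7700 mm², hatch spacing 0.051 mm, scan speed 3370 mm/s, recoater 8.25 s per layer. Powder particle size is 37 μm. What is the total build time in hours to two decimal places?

14.00 hours

Number of layers: 114 / 0.12 → 950 (rounded up).
Scan path per layer = 7700 / 0.051, so 150980.4 mm.
Scan time per layer = 150980.4 / 3370, so 44.8013 s.
Time per layer = 44.8013 + 8.25, so 53.0513 s.
Build time = 950 × 53.0513 = 50398.735 s = 14.00 hours.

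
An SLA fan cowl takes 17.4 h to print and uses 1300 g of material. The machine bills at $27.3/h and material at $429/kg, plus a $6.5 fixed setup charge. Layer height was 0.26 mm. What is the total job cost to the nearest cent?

$1039.22

Machine cost = 27.3 × 17.4, so $475.02.
Feedstock cost = 429 × 1300/1000 = $557.70.
Total = 475.02 + 557.70 + 6.5 = $1039.22.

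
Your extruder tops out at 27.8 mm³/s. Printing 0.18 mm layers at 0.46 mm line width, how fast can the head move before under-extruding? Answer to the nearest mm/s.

336 mm/s

A = 0.18 × 0.46 = 0.0828 mm².
v_max = Q/A = 27.8/0.0828 = 335.75 mm/s → 336 mm/s.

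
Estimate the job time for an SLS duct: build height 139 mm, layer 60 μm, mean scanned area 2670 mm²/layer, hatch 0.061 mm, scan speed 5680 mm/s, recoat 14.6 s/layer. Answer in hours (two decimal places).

Layer count = ceil(139 / 0.06) = 2317.
Scan path per layer = 2670 / 0.061, so 43770.5 mm.
Per-layer scan time = 43770.5 / 5680 = 7.7061 s.
Time per layer = 7.7061 + 14.6 = 22.3061 s.
2317 layers × 22.3061 s/layer = 51683.2337 s, i.e. 14.36 hours.

14.36 hours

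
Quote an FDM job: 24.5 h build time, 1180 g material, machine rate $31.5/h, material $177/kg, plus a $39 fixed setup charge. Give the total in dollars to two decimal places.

$1019.61

Machine-time cost = 31.5 × 24.5 = $771.75.
Material charge = 177 × 1180/1000 = $208.86.
Adding setup: 771.75 + 208.86 + 39 → $1019.61.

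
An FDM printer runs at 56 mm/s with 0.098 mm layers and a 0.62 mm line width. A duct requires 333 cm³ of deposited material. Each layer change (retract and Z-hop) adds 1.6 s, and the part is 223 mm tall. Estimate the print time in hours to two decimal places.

28.20 hours

Line area = 0.098 × 0.62, so 0.06076 mm².
Toolpath length = 333 cm³ / 0.06076 mm² = 333000 / 0.06076 = 5480579.3 mm.
Print-move time: 5480579.3 / 56 → 97867.5 s.
Layers = ⌈223/0.098⌉ = 2276.
Layer-change overhead = 2276 × 1.6, so 3641.6 s.
Total = 97867.5 + 3641.6 = 101509.1 s = 28.20 hours.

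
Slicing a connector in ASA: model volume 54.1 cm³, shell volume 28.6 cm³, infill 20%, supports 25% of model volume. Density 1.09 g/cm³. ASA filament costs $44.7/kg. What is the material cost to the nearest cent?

Interior volume: 54.1 − 28.6 → 25.5 cm³.
Infill deposited = 0.20 × 25.5, so 5.1 cm³.
Support: 0.25 × 54.1 → 13.525 cm³.
Deposited volume: 28.6 + 5.1 + 13.525 → 47.225 cm³.
Mass = 47.225 × 1.09 = 51.47525 g.
Cost = 51.47525 g / 1000 × $44.7/kg = $2.30.

$2.30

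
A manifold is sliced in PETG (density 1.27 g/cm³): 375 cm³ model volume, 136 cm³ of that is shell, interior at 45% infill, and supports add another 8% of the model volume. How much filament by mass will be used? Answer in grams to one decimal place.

Volume inside the shell = 375 − 136 = 239 cm³.
Infill volume = 0.45 × 239, so 107.55 cm³.
Support = 0.08 × 375 = 30 cm³.
Deposited volume: 136 + 107.55 + 30 → 273.55 cm³.
Mass: 273.55 × 1.27 → 347.4085 g.

347.4 g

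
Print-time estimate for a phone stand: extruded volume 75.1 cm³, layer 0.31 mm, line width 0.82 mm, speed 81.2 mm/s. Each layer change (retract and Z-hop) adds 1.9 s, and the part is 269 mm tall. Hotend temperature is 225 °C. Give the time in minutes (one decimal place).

Extrusion cross-section = 0.31 × 0.82, so 0.2542 mm².
Path length: 75100 mm³ / 0.2542 mm² → 295436.7 mm.
Print-move time = 295436.7 / 81.2, so 3638.4 s.
Number of layers: 269 / 0.31 → 868 (rounded up).
Non-print overhead = 868 × 1.9 = 1649.2 s.
Total = 3638.4 + 1649.2 = 5287.6 s = 88.1 minutes.

88.1 minutes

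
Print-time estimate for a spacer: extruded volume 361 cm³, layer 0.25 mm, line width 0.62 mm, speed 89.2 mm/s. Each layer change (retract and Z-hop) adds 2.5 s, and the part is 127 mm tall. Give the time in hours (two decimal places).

Bead cross-section: 0.25 × 0.62 → 0.155 mm².
Toolpath length = 361 cm³ / 0.155 mm² = 361000 / 0.155 = 2329032.3 mm.
Print-move time = 2329032.3 / 89.2, so 26110.2 s.
Layer count = ceil(127 / 0.25) = 508.
Layer-change overhead = 508 × 2.5 = 1270 s.
Altogether 26110.2 + 1270 = 27380.2 s, i.e. 7.61 hours.

7.61 hours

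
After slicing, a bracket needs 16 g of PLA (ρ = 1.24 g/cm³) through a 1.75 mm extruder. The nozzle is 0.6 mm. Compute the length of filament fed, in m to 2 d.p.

Volume = 16 g / 1.24 g·cm⁻³ = 12.9032 cm³ = 12903.2 mm³.
Filament cross-section = π × (1.75/2)² = 2.4053 mm².
Length = 12903.2 / 2.4053 = 5364.49 mm = 5.36 m.

5.36 m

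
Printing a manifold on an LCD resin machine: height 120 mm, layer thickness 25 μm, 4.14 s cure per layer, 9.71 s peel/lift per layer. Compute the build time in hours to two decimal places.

18.47 hours

Layers = ⌈120/0.025⌉ = 4800.
Per-layer time = 4.14 + 9.71 = 13.85 s.
Total = 4800 × 13.85 = 66480 s = 18.47 hours.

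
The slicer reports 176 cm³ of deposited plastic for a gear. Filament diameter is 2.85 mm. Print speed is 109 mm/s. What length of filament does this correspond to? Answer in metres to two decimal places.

27.59 m

Filament cross-section = π × (2.85/2)² = 6.3794 mm².
L = 176000 mm³ / 6.3794 mm² = 27588.8 mm, i.e. 27.59 m.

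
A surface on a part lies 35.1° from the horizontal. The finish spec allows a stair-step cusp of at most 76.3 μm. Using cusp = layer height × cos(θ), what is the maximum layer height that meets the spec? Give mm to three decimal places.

t = h_c / cos θ = 0.0763 / 0.8181 = 0.093 mm.

0.093 mm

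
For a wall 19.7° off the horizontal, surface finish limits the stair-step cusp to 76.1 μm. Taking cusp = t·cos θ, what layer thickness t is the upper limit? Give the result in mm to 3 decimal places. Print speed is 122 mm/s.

0.081 mm

t = h_c / cos θ = 0.0761 / 0.9415 = 0.081 mm.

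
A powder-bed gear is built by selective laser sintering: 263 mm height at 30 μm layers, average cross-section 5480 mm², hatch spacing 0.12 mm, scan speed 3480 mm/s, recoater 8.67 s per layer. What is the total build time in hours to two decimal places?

53.07 hours

Layers = ⌈263/0.03⌉ = 8767.
Hatch length per layer = 5480 / 0.12, so 45666.7 mm.
Per-layer scan time: 45666.7 / 3480 → 13.1226 s.
Layer cycle: 13.1226 + 8.67 → 21.7926 s.
Build time = 8767 × 21.7926 = 191055.7242 s = 53.07 hours.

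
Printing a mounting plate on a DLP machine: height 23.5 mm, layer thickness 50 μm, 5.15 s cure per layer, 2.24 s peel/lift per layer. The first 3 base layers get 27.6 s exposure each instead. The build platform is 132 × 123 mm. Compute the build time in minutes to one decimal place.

59.0 minutes

Layers = ⌈23.5/0.05⌉ = 470.
Burn-in layers: 3 × (27.6 + 2.24) → 89.52 s.
Regular layers = 467 × (5.15 + 2.24), so 3451.13 s.
Total = 89.52 + 3451.13 = 3540.65 s = 59.0 minutes.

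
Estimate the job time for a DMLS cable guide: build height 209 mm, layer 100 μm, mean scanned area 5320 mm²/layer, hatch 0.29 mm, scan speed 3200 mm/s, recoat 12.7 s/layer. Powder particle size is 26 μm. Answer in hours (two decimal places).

Number of layers: 209 / 0.1 → 2090 (rounded up).
Per-layer scan distance = 5320 / 0.29 = 18344.8 mm.
Laser time per layer = 18344.8 / 3200, so 5.7328 s.
Per-layer time: 5.7328 + 12.7 → 18.4328 s.
2090 layers × 18.4328 s/layer = 38524.552 s, i.e. 10.70 hours.

10.70 hours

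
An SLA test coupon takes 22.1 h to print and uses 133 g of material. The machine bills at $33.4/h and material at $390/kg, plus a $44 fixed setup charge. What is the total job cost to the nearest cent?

$834.01

Machine cost = 33.4 × 22.1, so $738.14.
Material charge: 390 × 133/1000 → $51.87.
Total = 738.14 + 51.87 + 44 = $834.01.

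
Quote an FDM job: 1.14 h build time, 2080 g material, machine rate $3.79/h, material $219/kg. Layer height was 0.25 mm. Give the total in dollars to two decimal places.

$459.84

Time charge = 3.79 × 1.14, so $4.3206.
Material charge: 219 × 2080/1000 → $455.52.
Job cost: 4.3206 + 455.52 = 459.8406 ≈ $459.84.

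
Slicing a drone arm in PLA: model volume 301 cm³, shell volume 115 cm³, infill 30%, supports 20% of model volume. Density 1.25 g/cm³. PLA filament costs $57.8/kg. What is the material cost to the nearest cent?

$16.69

Volume inside the shell = 301 − 115 = 186 cm³.
Deposited infill: 0.30 × 186 → 55.8 cm³.
Support = 0.20 × 301 = 60.2 cm³.
Deposited volume = 115 + 55.8 + 60.2, so 231 cm³.
Mass = 231 × 1.25 = 288.75 g.
Cost = 288.75 g / 1000 × $57.8/kg = $16.69.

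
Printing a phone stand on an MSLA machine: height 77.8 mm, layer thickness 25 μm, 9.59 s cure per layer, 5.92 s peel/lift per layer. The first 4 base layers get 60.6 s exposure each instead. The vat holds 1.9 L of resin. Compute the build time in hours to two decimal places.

Layer count = ceil(77.8 / 0.025) = 3112.
Burn-in layers: 4 × (60.6 + 5.92) → 266.08 s.
Remaining layers = 3108 × (9.59 + 5.92) = 48205.08 s.
Sum: 266.08 + 48205.08 = 48471.16 s → 13.46 hours.

13.46 hours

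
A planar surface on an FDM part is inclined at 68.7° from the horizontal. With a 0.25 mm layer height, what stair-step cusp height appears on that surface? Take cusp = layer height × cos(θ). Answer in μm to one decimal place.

cos(68.7°) = 0.3633, so cusp = 0.25 × 0.3633 = 0.090825 mm → 90.8 μm.

90.8 μm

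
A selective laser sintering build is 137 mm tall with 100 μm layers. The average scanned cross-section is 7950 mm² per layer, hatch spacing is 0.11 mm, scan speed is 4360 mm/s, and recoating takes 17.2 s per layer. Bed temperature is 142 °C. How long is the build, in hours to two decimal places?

12.85 hours

Layers = ⌈137/0.1⌉ = 1370.
Per-layer scan distance = 7950 / 0.11 = 72272.7 mm.
Per-layer scan time: 72272.7 / 4360 → 16.5763 s.
Per-layer time = 16.5763 + 17.2, so 33.7763 s.
1370 layers × 33.7763 s/layer = 46273.531 s, i.e. 12.85 hours.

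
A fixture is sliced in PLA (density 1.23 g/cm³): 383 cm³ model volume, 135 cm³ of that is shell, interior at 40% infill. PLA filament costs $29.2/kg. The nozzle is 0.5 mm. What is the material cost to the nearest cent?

Volume inside the shell: 383 − 135 → 248 cm³.
Infill volume = 0.40 × 248, so 99.2 cm³.
Total printed volume: 135 + 99.2 → 234.2 cm³.
Mass = 234.2 × 1.23 = 288.066 g.
Cost = 288.066 g / 1000 × $29.2/kg = $8.41.

$8.41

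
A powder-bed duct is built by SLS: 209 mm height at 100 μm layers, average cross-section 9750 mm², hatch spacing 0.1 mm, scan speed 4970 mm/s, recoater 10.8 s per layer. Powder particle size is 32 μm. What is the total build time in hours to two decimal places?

17.66 hours

Layer count = ceil(209 / 0.1) = 2090.
Scan path per layer = 9750 / 0.1 = 97500 mm.
Scan time per layer: 97500 / 4970 → 19.6177 s.
Time per layer = 19.6177 + 10.8, so 30.4177 s.
2090 layers × 30.4177 s/layer = 63572.993 s, i.e. 17.66 hours.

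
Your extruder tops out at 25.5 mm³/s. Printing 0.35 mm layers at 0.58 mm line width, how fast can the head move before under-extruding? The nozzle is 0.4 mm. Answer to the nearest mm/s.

126 mm/s

A: 0.35 × 0.58 → 0.203 mm².
Max speed = 25.5 / 0.203 = 125.62 ≈ 126 mm/s.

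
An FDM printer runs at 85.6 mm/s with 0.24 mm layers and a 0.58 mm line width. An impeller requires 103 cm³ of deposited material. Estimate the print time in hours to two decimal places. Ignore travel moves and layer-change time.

2.40 hours

Extrusion cross-section = 0.24 × 0.58, so 0.1392 mm².
Toolpath length = 103 cm³ / 0.1392 mm² = 103000 / 0.1392 = 739942.5 mm.
Extrusion time: 739942.5 / 85.6 → 8644.2 s.
8644.2 s = 2.40 hours.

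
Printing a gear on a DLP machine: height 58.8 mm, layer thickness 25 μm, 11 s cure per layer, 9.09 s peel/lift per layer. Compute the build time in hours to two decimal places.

Number of layers: 58.8 / 0.025 → 2352 (rounded up).
Each layer takes = 11 + 9.09, so 20.09 s.
Total = 2352 × 20.09 = 47251.68 s = 13.13 hours.

13.13 hours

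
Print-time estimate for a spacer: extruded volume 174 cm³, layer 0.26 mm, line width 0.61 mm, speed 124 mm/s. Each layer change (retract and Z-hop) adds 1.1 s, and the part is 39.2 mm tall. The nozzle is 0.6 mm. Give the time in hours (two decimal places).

2.50 hours

Bead cross-section: 0.26 × 0.61 → 0.1586 mm².
Toolpath length = 174 cm³ / 0.1586 mm² = 174000 / 0.1586 = 1097099.6 mm.
Time extruding = 1097099.6 / 124, so 8847.6 s.
Layers = ⌈39.2/0.26⌉ = 151.
Layer-change overhead = 151 × 1.1 = 166.1 s.
Total = 8847.6 + 166.1 = 9013.7 s = 2.50 hours.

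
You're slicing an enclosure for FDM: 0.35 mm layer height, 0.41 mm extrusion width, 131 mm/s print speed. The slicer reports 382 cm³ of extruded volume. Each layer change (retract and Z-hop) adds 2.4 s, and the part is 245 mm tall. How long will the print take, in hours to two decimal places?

6.11 hours

Extrusion cross-section = 0.35 × 0.41, so 0.1435 mm².
Total extruded path = 382000/0.1435 = 2662020.9 mm.
Time extruding = 2662020.9 / 131, so 20320.8 s.
Number of layers: 245 / 0.35 → 700 (rounded up).
Non-print overhead = 700 × 2.4, so 1680 s.
Total = 20320.8 + 1680 = 22000.8 s = 6.11 hours.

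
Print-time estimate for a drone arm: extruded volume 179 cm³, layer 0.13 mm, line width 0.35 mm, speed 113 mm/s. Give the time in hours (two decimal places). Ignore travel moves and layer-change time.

9.67 hours

Line area = 0.13 × 0.35, so 0.0455 mm².
Total extruded path = 179000/0.0455 = 3934065.9 mm.
Time extruding = 3934065.9 / 113 = 34814.7 s.
In the requested units: 34814.7 s = 9.67 hours.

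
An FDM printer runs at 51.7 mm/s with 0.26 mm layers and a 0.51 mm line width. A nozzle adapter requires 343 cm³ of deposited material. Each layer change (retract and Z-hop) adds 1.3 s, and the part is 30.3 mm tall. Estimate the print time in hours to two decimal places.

13.94 hours

Line area = 0.26 × 0.51 = 0.1326 mm².
Toolpath length = 343 cm³ / 0.1326 mm² = 343000 / 0.1326 = 2586727 mm.
Print-move time = 2586727 / 51.7 = 50033.4 s.
Layer count = ceil(30.3 / 0.26) = 117.
Layer-change overhead = 117 × 1.3, so 152.1 s.
Total = 50033.4 + 152.1 = 50185.5 s = 13.94 hours.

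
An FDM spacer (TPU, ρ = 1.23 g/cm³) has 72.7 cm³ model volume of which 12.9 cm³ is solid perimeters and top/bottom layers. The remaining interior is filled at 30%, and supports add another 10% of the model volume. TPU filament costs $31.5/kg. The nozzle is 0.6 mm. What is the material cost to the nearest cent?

$1.48

Volume inside the shell = 72.7 − 12.9, so 59.8 cm³.
Deposited infill: 0.30 × 59.8 → 17.94 cm³.
Support: 0.10 × 72.7 → 7.27 cm³.
Total extruded = 12.9 + 17.94 + 7.27, so 38.11 cm³.
Mass: 38.11 × 1.23 → 46.8753 g.
Cost = 46.8753 g / 1000 × $31.5/kg = $1.48.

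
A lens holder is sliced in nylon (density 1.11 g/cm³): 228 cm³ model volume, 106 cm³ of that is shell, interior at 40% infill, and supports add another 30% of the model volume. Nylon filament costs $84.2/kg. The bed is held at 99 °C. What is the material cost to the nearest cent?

$20.86

Interior volume = 228 − 106 = 122 cm³.
Infill volume = 0.40 × 122 = 48.8 cm³.
Support = 0.30 × 228 = 68.4 cm³.
Total extruded = 106 + 48.8 + 68.4, so 223.2 cm³.
Mass = 223.2 × 1.11, so 247.752 g.
Cost = 247.752 g / 1000 × $84.2/kg = $20.86.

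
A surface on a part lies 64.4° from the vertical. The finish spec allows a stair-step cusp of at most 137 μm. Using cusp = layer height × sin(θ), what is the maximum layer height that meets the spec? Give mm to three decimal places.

Layer height = cusp / sin(64.4°) = 0.137 / 0.9018 = 0.152 mm.

0.152 mm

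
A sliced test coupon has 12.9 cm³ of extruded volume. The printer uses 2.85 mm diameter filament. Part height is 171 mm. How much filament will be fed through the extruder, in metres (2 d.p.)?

2.02 m

Cross-section of 2.85 mm filament: π·(2.85/2)² = 6.3794 mm².
Length = 12.9 cm³ / 6.3794 mm² = 12900 / 6.3794 = 2022.13 mm = 2.02 m.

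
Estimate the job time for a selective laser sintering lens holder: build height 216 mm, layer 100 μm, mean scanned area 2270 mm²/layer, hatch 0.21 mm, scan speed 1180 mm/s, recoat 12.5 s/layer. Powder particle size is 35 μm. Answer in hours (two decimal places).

Layer count = ceil(216 / 0.1) = 2160.
Per-layer scan distance = 2270 / 0.21, so 10809.5 mm.
Per-layer scan time = 10809.5 / 1180, so 9.1606 s.
Layer cycle: 9.1606 + 12.5 → 21.6606 s.
Build time = 2160 × 21.6606 = 46786.896 s = 13.00 hours.

13.00 hours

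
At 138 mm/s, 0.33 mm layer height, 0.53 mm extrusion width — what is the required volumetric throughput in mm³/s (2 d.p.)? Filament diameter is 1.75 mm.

24.14

Bead cross-section = 0.33 × 0.53, so 0.1749 mm².
Volumetric flow = 138 × 0.1749 = 24.14 mm³/s.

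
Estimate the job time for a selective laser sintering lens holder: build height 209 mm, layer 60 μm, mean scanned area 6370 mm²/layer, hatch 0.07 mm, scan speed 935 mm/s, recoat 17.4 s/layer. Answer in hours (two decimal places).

111.03 hours

Layer count = ceil(209 / 0.06) = 3484.
Scan path per layer = 6370 / 0.07 = 91000 mm.
Laser time per layer = 91000 / 935, so 97.3262 s.
Layer cycle: 97.3262 + 17.4 → 114.7262 s.
Build time = 3484 × 114.7262 = 399706.0808 s = 111.03 hours.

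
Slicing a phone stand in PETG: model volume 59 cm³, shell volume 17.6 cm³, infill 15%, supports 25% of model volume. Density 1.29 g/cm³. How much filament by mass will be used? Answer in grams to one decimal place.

49.7 g

Interior volume = 59 − 17.6 = 41.4 cm³.
Infill deposited = 0.15 × 41.4, so 6.21 cm³.
Support: 0.25 × 59 → 14.75 cm³.
Total extruded = 17.6 + 6.21 + 14.75 = 38.56 cm³.
Mass: 38.56 × 1.29 → 49.7424 g.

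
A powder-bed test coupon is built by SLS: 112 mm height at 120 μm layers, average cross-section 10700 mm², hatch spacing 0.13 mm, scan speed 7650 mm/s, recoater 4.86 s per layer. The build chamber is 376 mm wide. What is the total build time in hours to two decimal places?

4.05 hours

Number of layers: 112 / 0.12 → 934 (rounded up).
Per-layer scan distance = 10700 / 0.13, so 82307.7 mm.
Per-layer scan time = 82307.7 / 7650, so 10.7592 s.
Per-layer time = 10.7592 + 4.86, so 15.6192 s.
Total: 934 × 15.6192 s = 14588.3328 s → 4.05 hours.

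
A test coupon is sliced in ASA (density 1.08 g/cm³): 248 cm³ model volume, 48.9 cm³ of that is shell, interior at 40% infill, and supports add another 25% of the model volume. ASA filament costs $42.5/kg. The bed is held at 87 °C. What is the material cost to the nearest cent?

Infill region: 248 − 48.9 → 199.1 cm³.
Infill volume = 0.40 × 199.1 = 79.64 cm³.
Support: 0.25 × 248 → 62 cm³.
Total printed volume = 48.9 + 79.64 + 62 = 190.54 cm³.
Mass = 190.54 × 1.08, so 205.7832 g.
At $42.5/kg: 205.7832/1000 × 42.5 = $8.75.

$8.75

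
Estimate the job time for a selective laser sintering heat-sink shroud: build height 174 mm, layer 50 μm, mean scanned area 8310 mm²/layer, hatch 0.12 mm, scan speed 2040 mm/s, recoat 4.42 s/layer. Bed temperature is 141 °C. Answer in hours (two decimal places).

37.09 hours

Number of layers: 174 / 0.05 → 3480 (rounded up).
Hatch length per layer = 8310 / 0.12 = 69250 mm.
Scan time per layer = 69250 / 2040 = 33.9461 s.
Time per layer: 33.9461 + 4.42 → 38.3661 s.
Total: 3480 × 38.3661 s = 133514.028 s → 37.09 hours.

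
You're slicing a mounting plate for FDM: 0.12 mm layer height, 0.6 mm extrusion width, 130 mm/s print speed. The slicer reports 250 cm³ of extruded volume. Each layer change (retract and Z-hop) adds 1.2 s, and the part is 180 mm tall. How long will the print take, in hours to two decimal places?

Bead cross-section = 0.12 × 0.6, so 0.072 mm².
Toolpath length = 250 cm³ / 0.072 mm² = 250000 / 0.072 = 3472222.2 mm.
Extrusion time: 3472222.2 / 130 → 26709.4 s.
Number of layers: 180 / 0.12 → 1500 (rounded up).
Z-hop total: 1500 × 1.2 → 1800 s.
Total = 26709.4 + 1800 = 28509.4 s = 7.92 hours.

7.92 hours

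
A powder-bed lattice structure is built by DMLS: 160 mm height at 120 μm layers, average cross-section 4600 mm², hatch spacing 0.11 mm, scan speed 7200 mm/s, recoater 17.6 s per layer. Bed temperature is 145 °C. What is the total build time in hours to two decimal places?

8.67 hours

Layers = ⌈160/0.12⌉ = 1334.
Scan path per layer: 4600 / 0.11 → 41818.2 mm.
Laser time per layer: 41818.2 / 7200 → 5.8081 s.
Per-layer time = 5.8081 + 17.6 = 23.4081 s.
Total: 1334 × 23.4081 s = 31226.4054 s → 8.67 hours.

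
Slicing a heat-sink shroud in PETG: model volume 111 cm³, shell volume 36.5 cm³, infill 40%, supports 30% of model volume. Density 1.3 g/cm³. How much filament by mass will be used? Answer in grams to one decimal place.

Volume inside the shell = 111 − 36.5, so 74.5 cm³.
Deposited infill: 0.40 × 74.5 → 29.8 cm³.
Support = 0.30 × 111, so 33.3 cm³.
Total printed volume = 36.5 + 29.8 + 33.3, so 99.6 cm³.
Mass = 99.6 × 1.3, so 129.48 g.

129.5 g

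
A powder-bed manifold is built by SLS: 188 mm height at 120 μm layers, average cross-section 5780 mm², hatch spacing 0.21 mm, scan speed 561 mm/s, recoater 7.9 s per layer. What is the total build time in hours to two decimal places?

Layer count = ceil(188 / 0.12) = 1567.
Scan path per layer = 5780 / 0.21 = 27523.8 mm.
Scan time per layer: 27523.8 / 561 → 49.062 s.
Time per layer = 49.062 + 7.9, so 56.962 s.
Build time = 1567 × 56.962 = 89259.454 s = 24.79 hours.

24.79 hours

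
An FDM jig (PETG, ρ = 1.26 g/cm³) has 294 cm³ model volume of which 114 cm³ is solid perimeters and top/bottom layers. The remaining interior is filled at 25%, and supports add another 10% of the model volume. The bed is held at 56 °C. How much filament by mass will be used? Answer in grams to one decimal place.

237.4 g

Interior volume = 294 − 114 = 180 cm³.
Infill deposited: 0.25 × 180 → 45 cm³.
Support: 0.10 × 294 → 29.4 cm³.
Total printed volume: 114 + 45 + 29.4 → 188.4 cm³.
Mass = 188.4 × 1.26, so 237.384 g.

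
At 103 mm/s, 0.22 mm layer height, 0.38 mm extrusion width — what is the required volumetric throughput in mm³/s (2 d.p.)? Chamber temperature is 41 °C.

8.61

Extrusion cross-section = 0.22 × 0.38 = 0.0836 mm².
Q = v·A = 103 × 0.0836 = 8.61 mm³/s.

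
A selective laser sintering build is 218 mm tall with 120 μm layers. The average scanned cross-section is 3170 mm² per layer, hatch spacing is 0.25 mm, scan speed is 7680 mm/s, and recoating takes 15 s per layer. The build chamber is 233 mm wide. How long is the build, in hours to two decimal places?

Number of layers: 218 / 0.12 → 1817 (rounded up).
Hatch length per layer = 3170 / 0.25, so 12680 mm.
Scan time per layer: 12680 / 7680 → 1.651 s.
Per-layer time = 1.651 + 15 = 16.651 s.
Total: 1817 × 16.651 s = 30254.867 s → 8.40 hours.

8.40 hours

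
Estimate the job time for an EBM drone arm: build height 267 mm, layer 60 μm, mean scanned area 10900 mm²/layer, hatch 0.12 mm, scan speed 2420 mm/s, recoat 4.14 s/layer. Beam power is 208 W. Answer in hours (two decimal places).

Layer count = ceil(267 / 0.06) = 4450.
Scan path per layer: 10900 / 0.12 → 90833.3 mm.
Beam time per layer = 90833.3 / 2420, so 37.5344 s.
Layer cycle = 37.5344 + 4.14 = 41.6744 s.
Total: 4450 × 41.6744 s = 185451.08 s → 51.51 hours.

51.51 hours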